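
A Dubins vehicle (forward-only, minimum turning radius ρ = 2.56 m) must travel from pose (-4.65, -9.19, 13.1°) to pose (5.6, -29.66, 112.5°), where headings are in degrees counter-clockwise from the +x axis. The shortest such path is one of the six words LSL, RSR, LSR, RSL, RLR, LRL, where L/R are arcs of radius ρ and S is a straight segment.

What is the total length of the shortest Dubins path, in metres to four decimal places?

Let ψ = atan2(Δy, Δx) = atan2(-20.47, 10.25) = -63.4014° be the start→goal bearing.
Normalize: d = |goal − start| / ρ = 22.892868/2.56 = 8.942527, α = (θ_start − ψ) mod 360° = 76.5014° = 1.335201 rad, β = (θ_goal − ψ) mod 360° = 175.9014° = 3.070058 rad.
Common terms: sin α = 0.972376, cos α = 0.233422, sin β = 0.071474, cos β = -0.997442, cos(α−β) = -0.163326, d² = 79.968781. Work in radians in the unit-radius frame; every candidate has L = ρ·(t + p + q).
LSL: p² = 2 + d² − 2cos(α−β) + 2d(sin α − sin β) = 98.408111; p = √p² = 9.920086; φ = atan2(cos β − cos α, d + sin α − sin β) = -0.124399 rad; t = (φ − α) mod 2π = 4.823586 rad, q = (β − φ) mod 2π = 3.194457 rad → L = 2.56·(4.823586 + 9.920086 + 3.194457) = 2.56·17.938129 = 45.921610 m
RSR: p² = 2 + d² − 2cos(α−β) + 2d(sin β − sin α) = 66.182754; p = √p² = 8.135278; φ = atan2(cos α − cos β, d − sin α + sin β) = 0.151883 rad; t = (α − φ) mod 2π = 1.183318 rad, q = (φ − β) mod 2π = 3.365010 rad → L = 2.56·(1.183318 + 8.135278 + 3.365010) = 2.56·12.683606 = 32.470032 m
LSR: p² = d² − 2 + 2cos(α−β) + 2d(sin α + sin β) = 96.311425; p = √p² = 9.813838; φ = atan2(−cos α − cos β, d + sin α + sin β) − atan2(−2, p) = 0.277398 rad; t = (φ − α) mod 2π = 5.225383 rad, q = (φ − β) mod 2π = 3.490526 rad → L = 2.56·(5.225383 + 9.813838 + 3.490526) = 2.56·18.529747 = 47.436152 m
RSL: p² = d² − 2 + 2cos(α−β) − 2d(sin α + sin β) = 58.972832; p = √p² = 7.679377; φ = atan2(cos α + cos β, d − sin α − sin β) − atan2(2, p) = -0.351206 rad; t = (α − φ) mod 2π = 1.686407 rad, q = (β − φ) mod 2π = 3.421264 rad → L = 2.56·(1.686407 + 7.679377 + 3.421264) = 2.56·12.787047 = 32.734841 m
RLR: c = (6 − d² + 2cos(α−β) + 2d(sin α − sin β))/8 = -7.272844, |c| > 1 → infeasible
LRL: c = (6 − d² + 2cos(α−β) − 2d(sin α − sin β))/8 = -11.301014, |c| > 1 → infeasible
Shortest: RSR with L = 32.470032 m ≈ 32.4700 m

32.4700 m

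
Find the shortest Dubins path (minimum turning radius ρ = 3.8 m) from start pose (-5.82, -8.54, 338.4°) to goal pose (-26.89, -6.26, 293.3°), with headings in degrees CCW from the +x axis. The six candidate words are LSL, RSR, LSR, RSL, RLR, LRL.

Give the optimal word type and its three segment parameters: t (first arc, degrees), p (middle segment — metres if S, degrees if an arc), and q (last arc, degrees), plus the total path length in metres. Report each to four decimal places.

Let ψ = atan2(Δy, Δx) = atan2(2.28, -21.07) = 173.8240° be the start→goal bearing.
Normalize: d = |goal − start| / ρ = 21.193001/3.8 = 5.577106, α = (θ_start − ψ) mod 360° = 164.5760° = 2.872393 rad, β = (θ_goal − ψ) mod 360° = 119.4760° = 2.085249 rad.
Common terms: sin α = 0.265960, cos α = -0.963984, sin β = 0.870562, cos β = -0.492059, cos(α−β) = 0.705872, d² = 31.104107. Work in radians in the unit-radius frame; every candidate has L = ρ·(t + p + q).
LSL: p² = 2 + d² − 2cos(α−β) + 2d(sin α − sin β) = 24.948507; p = √p² = 4.994848; φ = atan2(cos β − cos α, d + sin α − sin β) = 0.094624 rad; t = (φ − α) mod 2π = 3.505416 rad, q = (β − φ) mod 2π = 1.990626 rad → L = 3.8·(3.505416 + 4.994848 + 1.990626) = 3.8·10.490890 = 39.865381 m
RSR: p² = 2 + d² − 2cos(α−β) + 2d(sin β − sin α) = 38.436220; p = √p² = 6.199695; φ = atan2(cos α − cos β, d − sin α + sin β) = -0.076194 rad; t = (α − φ) mod 2π = 2.948587 rad, q = (φ − β) mod 2π = 4.121742 rad → L = 3.8·(2.948587 + 6.199695 + 4.121742) = 3.8·13.270024 = 50.426091 m
LSR: p² = d² − 2 + 2cos(α−β) + 2d(sin α + sin β) = 43.192858; p = √p² = 6.572127; φ = atan2(−cos α − cos β, d + sin α + sin β) − atan2(−2, p) = 0.508982 rad; t = (φ − α) mod 2π = 3.919775 rad, q = (φ − β) mod 2π = 4.706918 rad → L = 3.8·(3.919775 + 6.572127 + 4.706918) = 3.8·15.198821 = 57.755518 m
RSL: p² = d² − 2 + 2cos(α−β) − 2d(sin α + sin β) = 17.838842; p = √p² = 4.223605; φ = atan2(cos α + cos β, d − sin α − sin β) − atan2(2, p) = -0.759095 rad; t = (α − φ) mod 2π = 3.631488 rad, q = (β − φ) mod 2π = 2.844344 rad → L = 3.8·(3.631488 + 4.223605 + 2.844344) = 3.8·10.699438 = 40.657864 m
RLR: c = (6 − d² + 2cos(α−β) + 2d(sin α − sin β))/8 = -3.804528, |c| > 1 → infeasible
LRL: c = (6 − d² + 2cos(α−β) − 2d(sin α − sin β))/8 = -2.118563, |c| > 1 → infeasible
Shortest: LSL with L = 39.865381 m ≈ 39.8654 m
Convert LSL to answer units (arcs ×180/π): t = 3.505416·180/π = 200.8455°, p = ρ·p = 3.8·4.994848 = 18.9804 m, q = 1.990626·180/π = 114.0545°, L = 39.8654 m.

LSL: t = 200.8455°, p = 18.9804 m, q = 114.0545°, L = 39.8654 m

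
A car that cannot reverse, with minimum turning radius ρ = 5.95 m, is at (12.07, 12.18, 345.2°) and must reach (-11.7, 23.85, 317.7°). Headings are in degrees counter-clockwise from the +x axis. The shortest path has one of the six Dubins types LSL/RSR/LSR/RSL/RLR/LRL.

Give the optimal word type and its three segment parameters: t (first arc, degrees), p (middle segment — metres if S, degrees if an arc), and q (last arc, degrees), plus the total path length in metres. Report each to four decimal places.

LSL: t = 168.9381°, p = 23.6545 m, q = 163.5619°, L = 58.1837 m

Let ψ = atan2(Δy, Δx) = atan2(11.67, -23.77) = 153.8510° be the start→goal bearing.
Normalize: d = |goal − start| / ρ = 26.480215/5.95 = 4.450456, α = (θ_start − ψ) mod 360° = 191.3490° = 3.339669 rad, β = (θ_goal − ψ) mod 360° = 163.8490° = 2.859704 rad.
Common terms: sin α = -0.196784, cos α = -0.980447, sin β = 0.278170, cos β = -0.960532, cos(α−β) = 0.887011, d² = 19.806562. Work in radians in the unit-radius frame; every candidate has L = ρ·(t + p + q).
LSL: p² = 2 + d² − 2cos(α−β) + 2d(sin α − sin β) = 15.805012; p = √p² = 3.975552; φ = atan2(cos β − cos α, d + sin α − sin β) = 0.005009 rad; t = (φ − α) mod 2π = 2.948525 rad, q = (β − φ) mod 2π = 2.854694 rad → L = 5.95·(2.948525 + 3.975552 + 2.854694) = 5.95·9.778772 = 58.183691 m
RSR: p² = 2 + d² − 2cos(α−β) + 2d(sin β − sin α) = 24.260068; p = √p² = 4.925451; φ = atan2(cos α − cos β, d − sin α + sin β) = -0.004043 rad; t = (α − φ) mod 2π = 3.343713 rad, q = (φ − β) mod 2π = 3.419438 rad → L = 5.95·(3.343713 + 4.925451 + 3.419438) = 5.95·11.688602 = 69.547181 m
LSR: p² = d² − 2 + 2cos(α−β) + 2d(sin α + sin β) = 20.304997; p = √p² = 4.506107; φ = atan2(−cos α − cos β, d + sin α + sin β) − atan2(−2, p) = 0.822382 rad; t = (φ − α) mod 2π = 3.765898 rad, q = (φ − β) mod 2π = 4.245863 rad → L = 5.95·(3.765898 + 4.506107 + 4.245863) = 5.95·12.517868 = 74.481314 m
RSL: p² = d² − 2 + 2cos(α−β) − 2d(sin α + sin β) = 18.856170; p = √p² = 4.342369; φ = atan2(cos α + cos β, d − sin α − sin β) − atan2(2, p) = -0.849681 rad; t = (α − φ) mod 2π = 4.189351 rad, q = (β − φ) mod 2π = 3.709385 rad → L = 5.95·(4.189351 + 4.342369 + 3.709385) = 5.95·12.241105 = 72.834576 m
RLR: c = (6 − d² + 2cos(α−β) + 2d(sin α − sin β))/8 = -2.032509, |c| > 1 → infeasible
LRL: c = (6 − d² + 2cos(α−β) − 2d(sin α − sin β))/8 = -0.975627; p = 2π − arccos c = 3.362831 rad; φ = atan2(cos β − cos α, d + sin α − sin β) = 0.005009 rad; t = (φ − α + p/2) mod 2π = 4.629941 rad, q = (β − α − t + p) mod 2π = 4.536110 rad → L = 5.95·(4.629941 + 3.362831 + 4.536110) = 5.95·12.528881 = 74.546844 m
Shortest: LSL with L = 58.183691 m ≈ 58.1837 m
Convert LSL to answer units (arcs ×180/π): t = 2.948525·180/π = 168.9381°, p = ρ·p = 5.95·3.975552 = 23.6545 m, q = 2.854694·180/π = 163.5619°, L = 58.1837 m.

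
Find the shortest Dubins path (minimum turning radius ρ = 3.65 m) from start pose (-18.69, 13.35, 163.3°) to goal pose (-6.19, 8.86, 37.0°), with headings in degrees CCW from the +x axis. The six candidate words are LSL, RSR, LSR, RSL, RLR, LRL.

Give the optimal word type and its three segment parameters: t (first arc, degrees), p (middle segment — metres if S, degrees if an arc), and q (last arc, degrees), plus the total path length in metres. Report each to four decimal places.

LSL: t = 206.3048°, p = 11.5136 m, q = 27.3952°, L = 26.4014 m

Let ψ = atan2(Δy, Δx) = atan2(-4.49, 12.50) = -19.7583° be the start→goal bearing.
Normalize: d = |goal − start| / ρ = 13.281946/3.65 = 3.638889, α = (θ_start − ψ) mod 360° = 183.0583° = 3.194970 rad, β = (θ_goal − ψ) mod 360° = 56.7583° = 0.990619 rad.
Common terms: sin α = -0.053352, cos α = -0.998576, sin β = 0.836365, cos β = 0.548172, cos(α−β) = -0.592013, d² = 13.241516. Work in radians in the unit-radius frame; every candidate has L = ρ·(t + p + q).
LSL: p² = 2 + d² − 2cos(α−β) + 2d(sin α − sin β) = 9.950377; p = √p² = 3.154422; φ = atan2(cos β − cos α, d + sin α − sin β) = 0.512483 rad; t = (φ − α) mod 2π = 3.600699 rad, q = (β − φ) mod 2π = 0.478136 rad → L = 3.65·(3.600699 + 3.154422 + 0.478136) = 3.65·7.233256 = 26.401385 m
RSR: p² = 2 + d² − 2cos(α−β) + 2d(sin β − sin α) = 22.900708; p = √p² = 4.785468; φ = atan2(cos α − cos β, d − sin α + sin β) = -0.329128 rad; t = (α − φ) mod 2π = 3.524098 rad, q = (φ − β) mod 2π = 4.963439 rad → L = 3.65·(3.524098 + 4.785468 + 4.963439) = 3.65·13.273005 = 48.446467 m
LSR: p² = d² − 2 + 2cos(α−β) + 2d(sin α + sin β) = 15.756090; p = √p² = 3.969394; φ = atan2(−cos α − cos β, d + sin α + sin β) − atan2(−2, p) = 0.568234 rad; t = (φ − α) mod 2π = 3.656450 rad, q = (φ − β) mod 2π = 5.860801 rad → L = 3.65·(3.656450 + 3.969394 + 5.860801) = 3.65·13.486645 = 49.226253 m
RSL: p² = d² − 2 + 2cos(α−β) − 2d(sin α + sin β) = 4.358890; p = √p² = 2.087795; φ = atan2(cos α + cos β, d − sin α − sin β) − atan2(2, p) = -0.920347 rad; t = (α − φ) mod 2π = 4.115317 rad, q = (β − φ) mod 2π = 1.910966 rad → L = 3.65·(4.115317 + 2.087795 + 1.910966) = 3.65·8.114078 = 29.616384 m
RLR: c = (6 − d² + 2cos(α−β) + 2d(sin α − sin β))/8 = -1.862589, |c| > 1 → infeasible
LRL: c = (6 − d² + 2cos(α−β) − 2d(sin α − sin β))/8 = -0.243797; p = 2π − arccos c = 4.466110 rad; φ = atan2(cos β − cos α, d + sin α − sin β) = 0.512483 rad; t = (φ − α + p/2) mod 2π = 5.833753 rad, q = (β − α − t + p) mod 2π = 2.711191 rad → L = 3.65·(5.833753 + 4.466110 + 2.711191) = 3.65·13.011054 = 47.490347 m
Shortest: LSL with L = 26.401385 m ≈ 26.4014 m
Convert LSL to answer units (arcs ×180/π): t = 3.600699·180/π = 206.3048°, p = ρ·p = 3.65·3.154422 = 11.5136 m, q = 0.478136·180/π = 27.3952°, L = 26.4014 m.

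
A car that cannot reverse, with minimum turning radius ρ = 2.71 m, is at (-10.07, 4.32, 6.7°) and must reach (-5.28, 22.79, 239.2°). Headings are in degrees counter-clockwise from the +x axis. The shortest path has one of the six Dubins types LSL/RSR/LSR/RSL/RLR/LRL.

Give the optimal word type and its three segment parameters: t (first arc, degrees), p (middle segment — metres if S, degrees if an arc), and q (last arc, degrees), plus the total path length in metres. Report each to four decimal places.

Let ψ = atan2(Δy, Δx) = atan2(18.47, 4.79) = 75.4612° be the start→goal bearing.
Normalize: d = |goal − start| / ρ = 19.081012/2.71 = 7.040964, α = (θ_start − ψ) mod 360° = 291.2388° = 5.083075 rad, β = (θ_goal − ψ) mod 360° = 163.7388° = 2.857780 rad.
Common terms: sin α = -0.932079, cos α = 0.362255, sin β = 0.280017, cos β = -0.959995, cos(α−β) = -0.608761, d² = 49.575169. Work in radians in the unit-radius frame; every candidate has L = ρ·(t + p + q).
LSL: p² = 2 + d² − 2cos(α−β) + 2d(sin α − sin β) = 35.724040; p = √p² = 5.976959; φ = atan2(cos β − cos α, d + sin α − sin β) = -0.223070 rad; t = (φ − α) mod 2π = 0.977040 rad, q = (β − φ) mod 2π = 3.080850 rad → L = 2.71·(0.977040 + 5.976959 + 3.080850) = 2.71·10.034850 = 27.194443 m
RSR: p² = 2 + d² − 2cos(α−β) + 2d(sin β − sin α) = 69.861344; p = √p² = 8.358310; φ = atan2(cos α − cos β, d − sin α + sin β) = 0.158863 rad; t = (α − φ) mod 2π = 4.924212 rad, q = (φ − β) mod 2π = 3.584268 rad → L = 2.71·(4.924212 + 8.358310 + 3.584268) = 2.71·16.866790 = 45.709001 m
LSR: p² = d² − 2 + 2cos(α−β) + 2d(sin α + sin β) = 37.175362; p = √p² = 6.097160; φ = atan2(−cos α − cos β, d + sin α + sin β) − atan2(−2, p) = 0.410250 rad; t = (φ − α) mod 2π = 1.610360 rad, q = (φ − β) mod 2π = 3.835655 rad → L = 2.71·(1.610360 + 6.097160 + 3.835655) = 2.71·11.543175 = 31.282004 m
RSL: p² = d² − 2 + 2cos(α−β) − 2d(sin α + sin β) = 55.539931; p = √p² = 7.452512; φ = atan2(cos α + cos β, d − sin α − sin β) − atan2(2, p) = -0.339731 rad; t = (α − φ) mod 2π = 5.422807 rad, q = (β − φ) mod 2π = 3.197512 rad → L = 2.71·(5.422807 + 7.452512 + 3.197512) = 2.71·16.072830 = 43.557369 m
RLR: c = (6 − d² + 2cos(α−β) + 2d(sin α − sin β))/8 = -7.732668, |c| > 1 → infeasible
LRL: c = (6 − d² + 2cos(α−β) − 2d(sin α − sin β))/8 = -3.465505, |c| > 1 → infeasible
Shortest: LSL with L = 27.194443 m ≈ 27.1944 m
Convert LSL to answer units (arcs ×180/π): t = 0.977040·180/π = 55.9803°, p = ρ·p = 2.71·5.976959 = 16.1976 m, q = 3.080850·180/π = 176.5197°, L = 27.1944 m.

LSL: t = 55.9803°, p = 16.1976 m, q = 176.5197°, L = 27.1944 m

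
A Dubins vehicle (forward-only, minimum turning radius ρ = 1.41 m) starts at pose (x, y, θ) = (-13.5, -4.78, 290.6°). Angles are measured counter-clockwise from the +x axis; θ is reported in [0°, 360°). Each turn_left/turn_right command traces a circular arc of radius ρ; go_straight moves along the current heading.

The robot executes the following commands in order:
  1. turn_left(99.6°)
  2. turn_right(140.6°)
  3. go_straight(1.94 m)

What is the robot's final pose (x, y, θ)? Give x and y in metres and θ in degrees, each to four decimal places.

(-10.1163, -9.0310, 249.6000°)

set_pose: (x, y, θ) = (-13.5000, -4.7800, 290.6000°), ρ = 1.41
turn_left(99.6°): centre at ρ to the left, rotate +99.6° → (-11.4709, -5.5025, 390.2000° ≡ 30.2000°)
turn_right(140.6°): centre at ρ to the right, rotate −140.6° → (-9.4401, -7.2126, -110.4000° ≡ 249.6000°)
go_straight(1.94): x += 1.94·cos θ, y += 1.94·sin θ → (-10.1163, -9.0310, 249.6000°)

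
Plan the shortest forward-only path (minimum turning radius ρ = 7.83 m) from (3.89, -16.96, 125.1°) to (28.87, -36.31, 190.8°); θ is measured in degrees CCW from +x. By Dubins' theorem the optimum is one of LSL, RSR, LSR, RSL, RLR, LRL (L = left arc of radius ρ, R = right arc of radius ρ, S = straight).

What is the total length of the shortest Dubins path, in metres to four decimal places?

63.7521 m

Let ψ = atan2(Δy, Δx) = atan2(-19.35, 24.98) = -37.7621° be the start→goal bearing.
Normalize: d = |goal − start| / ρ = 31.597831/7.83 = 4.035483, α = (θ_start − ψ) mod 360° = 162.8621° = 2.842479 rad, β = (θ_goal − ψ) mod 360° = 228.5621° = 3.989161 rad.
Common terms: sin α = 0.294673, cos α = -0.955598, sin β = -0.749673, cos β = -0.661808, cos(α−β) = 0.411514, d² = 16.285122. Work in radians in the unit-radius frame; every candidate has L = ρ·(t + p + q).
LSL: p² = 2 + d² − 2cos(α−β) + 2d(sin α − sin β) = 25.890975; p = √p² = 5.088317; φ = atan2(cos β − cos α, d + sin α − sin β) = 0.057770 rad; t = (φ − α) mod 2π = 3.498476 rad, q = (β − φ) mod 2π = 3.931390 rad → L = 7.83·(3.498476 + 5.088317 + 3.931390) = 7.83·12.518184 = 98.017382 m
RSR: p² = 2 + d² − 2cos(α−β) + 2d(sin β − sin α) = 9.033211; p = √p² = 3.005530; φ = atan2(cos α − cos β, d − sin α + sin β) = -0.097906 rad; t = (α − φ) mod 2π = 2.940385 rad, q = (φ − β) mod 2π = 2.196119 rad → L = 7.83·(2.940385 + 3.005530 + 2.196119) = 7.83·8.142034 = 63.752127 m
LSR: p² = d² − 2 + 2cos(α−β) + 2d(sin α + sin β) = 11.435860; p = √p² = 3.381695; φ = atan2(−cos α − cos β, d + sin α + sin β) − atan2(−2, p) = 0.958377 rad; t = (φ − α) mod 2π = 4.399083 rad, q = (φ − β) mod 2π = 3.252402 rad → L = 7.83·(4.399083 + 3.381695 + 3.252402) = 7.83·11.033179 = 86.389794 m
RSL: p² = d² − 2 + 2cos(α−β) − 2d(sin α + sin β) = 18.780440; p = √p² = 4.333641; φ = atan2(cos α + cos β, d − sin α − sin β) − atan2(2, p) = -0.778101 rad; t = (α − φ) mod 2π = 3.620580 rad, q = (β − φ) mod 2π = 4.767261 rad → L = 7.83·(3.620580 + 4.333641 + 4.767261) = 7.83·12.721482 = 99.609200 m
RLR: c = (6 − d² + 2cos(α−β) + 2d(sin α − sin β))/8 = -0.129151; p = 2π − arccos c = 4.582876 rad; φ = atan2(cos α − cos β, d − sin α + sin β) = -0.097906 rad; t = (α − φ + p/2) mod 2π = 5.231823 rad, q = (α − β − t + p) mod 2π = 4.487556 rad → L = 7.83·(5.231823 + 4.582876 + 4.487556) = 7.83·14.302256 = 111.986661 m
LRL: c = (6 − d² + 2cos(α−β) − 2d(sin α − sin β))/8 = -2.236372, |c| > 1 → infeasible
Shortest: RSR with L = 63.752127 m ≈ 63.7521 m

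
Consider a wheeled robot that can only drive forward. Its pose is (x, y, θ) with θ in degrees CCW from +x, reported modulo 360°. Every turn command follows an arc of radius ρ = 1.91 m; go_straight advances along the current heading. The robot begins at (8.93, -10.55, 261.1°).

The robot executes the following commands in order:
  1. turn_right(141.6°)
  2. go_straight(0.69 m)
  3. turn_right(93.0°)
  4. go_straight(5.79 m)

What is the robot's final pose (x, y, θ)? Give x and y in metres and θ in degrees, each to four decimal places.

(11.0327, -5.3611, 26.5000°)

set_pose: (x, y, θ) = (8.9300, -10.5500, 261.1000°), ρ = 1.91
turn_right(141.6°): centre at ρ to the right, rotate −141.6° → (5.3806, -11.1950, 119.5000°)
go_straight(0.69): x += 0.69·cos θ, y += 0.69·sin θ → (5.0408, -10.5945, 119.5000°)
turn_right(93.0°): centre at ρ to the right, rotate −93.0° → (5.8510, -7.9446, 26.5000°)
go_straight(5.79): x += 5.79·cos θ, y += 5.79·sin θ → (11.0327, -5.3611, 26.5000°)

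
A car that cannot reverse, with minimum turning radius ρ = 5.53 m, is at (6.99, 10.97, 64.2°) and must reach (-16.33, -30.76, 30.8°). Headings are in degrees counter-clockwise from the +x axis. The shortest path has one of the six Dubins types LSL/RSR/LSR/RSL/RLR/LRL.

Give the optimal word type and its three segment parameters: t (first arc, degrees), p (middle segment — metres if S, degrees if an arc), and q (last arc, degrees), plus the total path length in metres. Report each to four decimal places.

Let ψ = atan2(Δy, Δx) = atan2(-41.73, -23.32) = -119.1978° be the start→goal bearing.
Normalize: d = |goal − start| / ρ = 47.803926/5.53 = 8.644471, α = (θ_start − ψ) mod 360° = 183.3978° = 3.200895 rad, β = (θ_goal − ψ) mod 360° = 149.9978° = 2.617955 rad.
Common terms: sin α = -0.059268, cos α = -0.998242, sin β = 0.500033, cos β = -0.866006, cos(α−β) = 0.834848, d² = 74.726882. Work in radians in the unit-radius frame; every candidate has L = ρ·(t + p + q).
LSL: p² = 2 + d² − 2cos(α−β) + 2d(sin α − sin β) = 65.387458; p = √p² = 8.086251; φ = atan2(cos β − cos α, d + sin α − sin β) = 0.016354 rad; t = (φ − α) mod 2π = 3.098644 rad, q = (β − φ) mod 2π = 2.601601 rad → L = 5.53·(3.098644 + 8.086251 + 2.601601) = 5.53·13.786497 = 76.239326 m
RSR: p² = 2 + d² − 2cos(α−β) + 2d(sin β − sin α) = 84.726914; p = √p² = 9.204722; φ = atan2(cos α − cos β, d − sin α + sin β) = -0.014367 rad; t = (α − φ) mod 2π = 3.215262 rad, q = (φ − β) mod 2π = 3.650863 rad → L = 5.53·(3.215262 + 9.204722 + 3.650863) = 5.53·16.070848 = 88.871787 m
LSR: p² = d² − 2 + 2cos(α−β) + 2d(sin α + sin β) = 82.016945; p = √p² = 9.056321; φ = atan2(−cos α − cos β, d + sin α + sin β) − atan2(−2, p) = 0.419738 rad; t = (φ − α) mod 2π = 3.502028 rad, q = (φ − β) mod 2π = 4.084968 rad → L = 5.53·(3.502028 + 9.056321 + 4.084968) = 5.53·16.643316 = 92.037537 m
RSL: p² = d² − 2 + 2cos(α−β) − 2d(sin α + sin β) = 66.776210; p = √p² = 8.171671; φ = atan2(cos α + cos β, d − sin α − sin β) − atan2(2, p) = -0.463479 rad; t = (α − φ) mod 2π = 3.664375 rad, q = (β − φ) mod 2π = 3.081435 rad → L = 5.53·(3.664375 + 8.171671 + 3.081435) = 5.53·14.917481 = 82.493668 m
RLR: c = (6 − d² + 2cos(α−β) + 2d(sin α − sin β))/8 = -9.590864, |c| > 1 → infeasible
LRL: c = (6 − d² + 2cos(α−β) − 2d(sin α − sin β))/8 = -7.173432, |c| > 1 → infeasible
Shortest: LSL with L = 76.239326 m ≈ 76.2393 m
Convert LSL to answer units (arcs ×180/π): t = 3.098644·180/π = 177.5392°, p = ρ·p = 5.53·8.086251 = 44.7170 m, q = 2.601601·180/π = 149.0608°, L = 76.2393 m.

LSL: t = 177.5392°, p = 44.7170 m, q = 149.0608°, L = 76.2393 m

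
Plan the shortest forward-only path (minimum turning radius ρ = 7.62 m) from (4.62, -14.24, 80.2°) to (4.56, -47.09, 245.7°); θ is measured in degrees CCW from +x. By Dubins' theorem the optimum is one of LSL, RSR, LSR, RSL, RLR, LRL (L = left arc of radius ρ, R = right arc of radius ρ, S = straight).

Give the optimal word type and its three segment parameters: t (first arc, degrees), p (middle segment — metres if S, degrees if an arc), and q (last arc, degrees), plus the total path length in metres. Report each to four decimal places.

Let ψ = atan2(Δy, Δx) = atan2(-32.85, -0.06) = -90.1046° be the start→goal bearing.
Normalize: d = |goal − start| / ρ = 32.850055/7.62 = 4.311031, α = (θ_start − ψ) mod 360° = 170.3046° = 2.972377 rad, β = (θ_goal − ψ) mod 360° = 335.8046° = 5.860897 rad.
Common terms: sin α = 0.168409, cos α = -0.985717, sin β = -0.409849, cos β = 0.912153, cos(α−β) = -0.968148, d² = 18.584987. Work in radians in the unit-radius frame; every candidate has L = ρ·(t + p + q).
LSL: p² = 2 + d² − 2cos(α−β) + 2d(sin α − sin β) = 27.507061; p = √p² = 5.244717; φ = atan2(cos β − cos α, d + sin α − sin β) = 0.370266 rad; t = (φ − α) mod 2π = 3.681074 rad, q = (β − φ) mod 2π = 5.490631 rad → L = 7.62·(3.681074 + 5.244717 + 5.490631) = 7.62·14.416423 = 109.853141 m
RSR: p² = 2 + d² − 2cos(α−β) + 2d(sin β − sin α) = 17.535502; p = √p² = 4.187541; φ = atan2(cos α − cos β, d − sin α + sin β) = -0.470372 rad; t = (α − φ) mod 2π = 3.442749 rad, q = (φ − β) mod 2π = 6.235101 rad → L = 7.62·(3.442749 + 4.187541 + 6.235101) = 7.62·13.865392 = 105.654287 m
LSR: p² = d² − 2 + 2cos(α−β) + 2d(sin α + sin β) = 12.566984; p = √p² = 3.544994; φ = atan2(−cos α − cos β, d + sin α + sin β) − atan2(−2, p) = 0.531736 rad; t = (φ − α) mod 2π = 3.842544 rad, q = (φ − β) mod 2π = 0.954025 rad → L = 7.62·(3.842544 + 3.544994 + 0.954025) = 7.62·8.341563 = 63.562712 m
RSL: p² = d² − 2 + 2cos(α−β) − 2d(sin α + sin β) = 16.730399; p = √p² = 4.090281; φ = atan2(cos α + cos β, d − sin α − sin β) − atan2(2, p) = -0.470938 rad; t = (α − φ) mod 2π = 3.443314 rad, q = (β − φ) mod 2π = 0.048649 rad → L = 7.62·(3.443314 + 4.090281 + 0.048649) = 7.62·7.582244 = 57.776703 m
RLR: c = (6 − d² + 2cos(α−β) + 2d(sin α − sin β))/8 = -1.191938, |c| > 1 → infeasible
LRL: c = (6 − d² + 2cos(α−β) − 2d(sin α − sin β))/8 = -2.438383, |c| > 1 → infeasible
Shortest: RSL with L = 57.776703 m ≈ 57.7767 m
Convert RSL to answer units (arcs ×180/π): t = 3.443314·180/π = 197.2874°, p = ρ·p = 7.62·4.090281 = 31.1679 m, q = 0.048649·180/π = 2.7874°, L = 57.7767 m.

RSL: t = 197.2874°, p = 31.1679 m, q = 2.7874°, L = 57.7767 m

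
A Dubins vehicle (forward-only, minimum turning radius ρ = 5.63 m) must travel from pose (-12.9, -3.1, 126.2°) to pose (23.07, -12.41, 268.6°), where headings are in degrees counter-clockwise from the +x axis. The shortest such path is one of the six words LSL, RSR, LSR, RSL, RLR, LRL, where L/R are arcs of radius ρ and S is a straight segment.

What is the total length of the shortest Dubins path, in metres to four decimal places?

50.0480 m

Let ψ = atan2(Δy, Δx) = atan2(-9.31, 35.97) = -14.5112° be the start→goal bearing.
Normalize: d = |goal − start| / ρ = 37.155309/5.63 = 6.599522, α = (θ_start − ψ) mod 360° = 140.7112° = 2.455874 rad, β = (θ_goal − ψ) mod 360° = 283.1112° = 4.941223 rad.
Common terms: sin α = 0.633229, cos α = -0.773964, sin β = -0.973932, cos β = 0.226842, cos(α−β) = -0.792290, d² = 43.553691. Work in radians in the unit-radius frame; every candidate has L = ρ·(t + p + q).
LSL: p² = 2 + d² − 2cos(α−β) + 2d(sin α − sin β) = 68.351255; p = √p² = 8.267482; φ = atan2(cos β − cos α, d + sin α − sin β) = 0.121351 rad; t = (φ − α) mod 2π = 3.948662 rad, q = (β − φ) mod 2π = 4.819872 rad → L = 5.63·(3.948662 + 8.267482 + 4.819872) = 5.63·17.036016 = 95.912770 m
RSR: p² = 2 + d² − 2cos(α−β) + 2d(sin β − sin α) = 25.925287; p = √p² = 5.091688; φ = atan2(cos α − cos β, d − sin α + sin β) = -0.197845 rad; t = (α − φ) mod 2π = 2.653719 rad, q = (φ − β) mod 2π = 1.144117 rad → L = 5.63·(2.653719 + 5.091688 + 1.144117) = 5.63·8.889524 = 50.048023 m
LSR: p² = d² − 2 + 2cos(α−β) + 2d(sin α + sin β) = 35.472166; p = √p² = 5.955851; φ = atan2(−cos α − cos β, d + sin α + sin β) − atan2(−2, p) = 0.411167 rad; t = (φ − α) mod 2π = 4.238478 rad, q = (φ − β) mod 2π = 1.753129 rad → L = 5.63·(4.238478 + 5.955851 + 1.753129) = 5.63·11.947459 = 67.264194 m
RSL: p² = d² − 2 + 2cos(α−β) − 2d(sin α + sin β) = 44.466058; p = √p² = 6.668287; φ = atan2(cos α + cos β, d − sin α − sin β) − atan2(2, p) = -0.370061 rad; t = (α − φ) mod 2π = 2.825935 rad, q = (β − φ) mod 2π = 5.311284 rad → L = 5.63·(2.825935 + 6.668287 + 5.311284) = 5.63·14.805506 = 83.355001 m
RLR: c = (6 − d² + 2cos(α−β) + 2d(sin α − sin β))/8 = -2.240661, |c| > 1 → infeasible
LRL: c = (6 − d² + 2cos(α−β) − 2d(sin α − sin β))/8 = -7.543907, |c| > 1 → infeasible
Shortest: RSR with L = 50.048023 m ≈ 50.0480 m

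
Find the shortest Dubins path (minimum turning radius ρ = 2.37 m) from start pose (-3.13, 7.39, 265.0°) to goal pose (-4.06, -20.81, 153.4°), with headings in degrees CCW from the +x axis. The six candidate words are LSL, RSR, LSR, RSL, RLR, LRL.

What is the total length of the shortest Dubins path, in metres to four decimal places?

Let ψ = atan2(Δy, Δx) = atan2(-28.20, -0.93) = -91.8889° be the start→goal bearing.
Normalize: d = |goal − start| / ρ = 28.215331/2.37 = 11.905203, α = (θ_start − ψ) mod 360° = 356.8889° = 6.228886 rad, β = (θ_goal − ψ) mod 360° = 245.2889° = 4.281098 rad.
Common terms: sin α = -0.054273, cos α = 0.998526, sin β = -0.908427, cos β = -0.418044, cos(α−β) = -0.368125, d² = 141.733857. Work in radians in the unit-radius frame; every candidate has L = ρ·(t + p + q).
LSL: p² = 2 + d² − 2cos(α−β) + 2d(sin α − sin β) = 164.807857; p = √p² = 12.837751; φ = atan2(cos β − cos α, d + sin α − sin β) = -0.110569 rad; t = (φ − α) mod 2π = 6.226916 rad, q = (β − φ) mod 2π = 4.391667 rad → L = 2.37·(6.226916 + 12.837751 + 4.391667) = 2.37·23.456334 = 55.591513 m
RSR: p² = 2 + d² − 2cos(α−β) + 2d(sin β − sin α) = 124.132355; p = √p² = 11.141470; φ = atan2(cos α − cos β, d − sin α + sin β) = 0.127489 rad; t = (α − φ) mod 2π = 6.101397 rad, q = (φ − β) mod 2π = 2.129576 rad → L = 2.37·(6.101397 + 11.141470 + 2.129576) = 2.37·19.372443 = 45.912689 m
LSR: p² = d² − 2 + 2cos(α−β) + 2d(sin α + sin β) = 116.075332; p = √p² = 10.773826; φ = atan2(−cos α − cos β, d + sin α + sin β) − atan2(−2, p) = 0.130547 rad; t = (φ − α) mod 2π = 0.184847 rad, q = (φ − β) mod 2π = 2.132634 rad → L = 2.37·(0.184847 + 10.773826 + 2.132634) = 2.37·13.091307 = 31.026398 m
RSL: p² = d² − 2 + 2cos(α−β) − 2d(sin α + sin β) = 161.919883; p = √p² = 12.724774; φ = atan2(cos α + cos β, d − sin α − sin β) − atan2(2, p) = -0.110818 rad; t = (α − φ) mod 2π = 0.056518 rad, q = (β − φ) mod 2π = 4.391916 rad → L = 2.37·(0.056518 + 12.724774 + 4.391916) = 2.37·17.173209 = 40.700505 m
RLR: c = (6 − d² + 2cos(α−β) + 2d(sin α − sin β))/8 = -14.516544, |c| > 1 → infeasible
LRL: c = (6 − d² + 2cos(α−β) − 2d(sin α − sin β))/8 = -19.600982, |c| > 1 → infeasible
Shortest: LSR with L = 31.026398 m ≈ 31.0264 m

31.0264 m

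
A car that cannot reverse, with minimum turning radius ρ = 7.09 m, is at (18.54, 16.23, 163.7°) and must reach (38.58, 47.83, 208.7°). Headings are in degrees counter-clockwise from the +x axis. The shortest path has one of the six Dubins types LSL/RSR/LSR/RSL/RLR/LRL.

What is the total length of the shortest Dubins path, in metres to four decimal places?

67.9650 m

Let ψ = atan2(Δy, Δx) = atan2(31.60, 20.04) = 57.6181° be the start→goal bearing.
Normalize: d = |goal − start| / ρ = 37.418733/7.09 = 5.277677, α = (θ_start − ψ) mod 360° = 106.0819° = 1.851479 rad, β = (θ_goal − ψ) mod 360° = 151.0819° = 2.636877 rad.
Common terms: sin α = 0.960867, cos α = -0.277012, sin β = 0.483558, cos β = -0.875312, cos(α−β) = 0.707107, d² = 27.853879. Work in radians in the unit-radius frame; every candidate has L = ρ·(t + p + q).
LSL: p² = 2 + d² − 2cos(α−β) + 2d(sin α − sin β) = 33.477823; p = √p² = 5.786002; φ = atan2(cos β − cos α, d + sin α − sin β) = -0.103590 rad; t = (φ − α) mod 2π = 4.328116 rad, q = (β − φ) mod 2π = 2.740467 rad → L = 7.09·(4.328116 + 5.786002 + 2.740467) = 7.09·12.854586 = 91.139014 m
RSR: p² = 2 + d² − 2cos(α−β) + 2d(sin β − sin α) = 23.401508; p = √p² = 4.837511; φ = atan2(cos α − cos β, d − sin α + sin β) = 0.123997 rad; t = (α − φ) mod 2π = 1.727482 rad, q = (φ − β) mod 2π = 3.770305 rad → L = 7.09·(1.727482 + 4.837511 + 3.770305) = 7.09·10.335298 = 73.277261 m
LSR: p² = d² − 2 + 2cos(α−β) + 2d(sin α + sin β) = 42.514510; p = √p² = 6.520315; φ = atan2(−cos α − cos β, d + sin α + sin β) − atan2(−2, p) = 0.467396 rad; t = (φ − α) mod 2π = 4.899102 rad, q = (φ − β) mod 2π = 4.113704 rad → L = 7.09·(4.899102 + 6.520315 + 4.113704) = 7.09·15.533121 = 110.129830 m
RSL: p² = d² − 2 + 2cos(α−β) − 2d(sin α + sin β) = 12.021676; p = √p² = 3.467229; φ = atan2(cos α + cos β, d − sin α − sin β) − atan2(2, p) = -0.815227 rad; t = (α − φ) mod 2π = 2.666706 rad, q = (β − φ) mod 2π = 3.452104 rad → L = 7.09·(2.666706 + 3.467229 + 3.452104) = 7.09·9.586039 = 67.965016 m
RLR: c = (6 − d² + 2cos(α−β) + 2d(sin α − sin β))/8 = -1.925189, |c| > 1 → infeasible
LRL: c = (6 − d² + 2cos(α−β) − 2d(sin α − sin β))/8 = -3.184728, |c| > 1 → infeasible
Shortest: RSL with L = 67.965016 m ≈ 67.9650 m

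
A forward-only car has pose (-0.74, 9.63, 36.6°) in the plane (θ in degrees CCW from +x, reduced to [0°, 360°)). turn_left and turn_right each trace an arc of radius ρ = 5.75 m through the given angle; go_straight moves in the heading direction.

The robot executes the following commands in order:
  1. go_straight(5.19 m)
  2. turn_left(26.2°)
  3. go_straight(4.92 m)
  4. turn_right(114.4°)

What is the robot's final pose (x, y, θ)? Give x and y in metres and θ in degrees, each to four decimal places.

(16.9818, 20.0315, 308.4000°)

set_pose: (x, y, θ) = (-0.7400, 9.6300, 36.6000°), ρ = 5.75
go_straight(5.19): x += 5.19·cos θ, y += 5.19·sin θ → (3.4266, 12.7244, 36.6000°)
turn_left(26.2°): centre at ρ to the left, rotate +26.2° → (5.1125, 14.7123, 62.8000°)
go_straight(4.92): x += 4.92·cos θ, y += 4.92·sin θ → (7.3614, 19.0882, 62.8000°)
turn_right(114.4°): centre at ρ to the right, rotate −114.4° → (16.9818, 20.0315, -51.6000° ≡ 308.4000°)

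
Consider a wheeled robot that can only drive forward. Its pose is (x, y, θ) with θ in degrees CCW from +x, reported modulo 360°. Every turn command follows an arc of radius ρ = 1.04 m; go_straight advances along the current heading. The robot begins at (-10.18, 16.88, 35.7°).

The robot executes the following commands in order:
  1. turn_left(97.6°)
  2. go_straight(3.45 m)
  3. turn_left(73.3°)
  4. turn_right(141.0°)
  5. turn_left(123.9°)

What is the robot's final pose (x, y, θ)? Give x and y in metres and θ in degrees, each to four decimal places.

(-16.1502, 23.9802, 189.5000°)

set_pose: (x, y, θ) = (-10.1800, 16.8800, 35.7000°), ρ = 1.04
turn_left(97.6°): centre at ρ to the left, rotate +97.6° → (-10.0300, 18.4378, 133.3000°)
go_straight(3.45): x += 3.45·cos θ, y += 3.45·sin θ → (-12.3961, 20.9486, 133.3000°)
turn_left(73.3°): centre at ρ to the left, rotate +73.3° → (-13.6186, 21.1653, 206.6000°)
turn_right(141.0°): centre at ρ to the right, rotate −141.0° → (-15.0314, 22.5249, 65.6000°)
turn_left(123.9°): centre at ρ to the left, rotate +123.9° → (-16.1502, 23.9802, 189.5000°)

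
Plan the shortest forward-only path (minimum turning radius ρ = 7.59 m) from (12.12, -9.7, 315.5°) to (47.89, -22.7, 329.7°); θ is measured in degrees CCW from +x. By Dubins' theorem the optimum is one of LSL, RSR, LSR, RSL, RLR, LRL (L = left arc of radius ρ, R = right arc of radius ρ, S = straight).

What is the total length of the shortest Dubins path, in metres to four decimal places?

38.1746 m

Let ψ = atan2(Δy, Δx) = atan2(-13.00, 35.77) = -19.9728° be the start→goal bearing.
Normalize: d = |goal − start| / ρ = 38.059071/7.59 = 5.014370, α = (θ_start − ψ) mod 360° = 335.4728° = 5.855105 rad, β = (θ_goal − ψ) mod 360° = 349.6728° = 6.102942 rad.
Common terms: sin α = -0.415125, cos α = 0.909764, sin β = -0.179269, cos β = 0.983800, cos(α−β) = 0.969445, d² = 25.143910. Work in radians in the unit-radius frame; every candidate has L = ρ·(t + p + q).
LSL: p² = 2 + d² − 2cos(α−β) + 2d(sin α − sin β) = 22.839682; p = √p² = 4.779088; φ = atan2(cos β − cos α, d + sin α − sin β) = 0.015492 rad; t = (φ − α) mod 2π = 0.443572 rad, q = (β − φ) mod 2π = 6.087450 rad → L = 7.59·(0.443572 + 4.779088 + 6.087450) = 7.59·11.310110 = 85.843735 m
RSR: p² = 2 + d² − 2cos(α−β) + 2d(sin β − sin α) = 27.570358; p = √p² = 5.250748; φ = atan2(cos α − cos β, d − sin α + sin β) = -0.014100 rad; t = (α − φ) mod 2π = 5.869206 rad, q = (φ − β) mod 2π = 0.166143 rad → L = 7.59·(5.869206 + 5.250748 + 0.166143) = 7.59·11.286097 = 85.661475 m
LSR: p² = d² − 2 + 2cos(α−β) + 2d(sin α + sin β) = 19.121779; p = √p² = 4.372846; φ = atan2(−cos α − cos β, d + sin α + sin β) − atan2(−2, p) = 0.024208 rad; t = (φ − α) mod 2π = 0.452289 rad, q = (φ − β) mod 2π = 0.204452 rad → L = 7.59·(0.452289 + 4.372846 + 0.204452) = 7.59·5.029586 = 38.174557 m
RSL: p² = d² − 2 + 2cos(α−β) − 2d(sin α + sin β) = 31.043823; p = √p² = 5.571698; φ = atan2(cos α + cos β, d − sin α − sin β) − atan2(2, p) = -0.019039 rad; t = (α − φ) mod 2π = 5.874144 rad, q = (β − φ) mod 2π = 6.121981 rad → L = 7.59·(5.874144 + 5.571698 + 6.121981) = 7.59·17.567824 = 133.339781 m
RLR: c = (6 − d² + 2cos(α−β) + 2d(sin α − sin β))/8 = -2.446295, |c| > 1 → infeasible
LRL: c = (6 − d² + 2cos(α−β) − 2d(sin α − sin β))/8 = -1.854960, |c| > 1 → infeasible
Shortest: LSR with L = 38.174557 m ≈ 38.1746 m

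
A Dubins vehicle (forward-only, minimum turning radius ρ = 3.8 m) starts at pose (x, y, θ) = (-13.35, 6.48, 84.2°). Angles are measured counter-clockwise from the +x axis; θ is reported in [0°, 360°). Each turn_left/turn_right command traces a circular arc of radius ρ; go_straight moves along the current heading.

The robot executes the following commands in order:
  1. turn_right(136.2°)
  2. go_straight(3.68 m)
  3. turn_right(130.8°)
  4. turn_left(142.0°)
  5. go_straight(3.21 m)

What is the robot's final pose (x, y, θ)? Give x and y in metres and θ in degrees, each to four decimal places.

set_pose: (x, y, θ) = (-13.3500, 6.4800, 84.2000°), ρ = 3.8
turn_right(136.2°): centre at ρ to the right, rotate −136.2° → (-6.5750, 8.4355, -52.0000° ≡ 308.0000°)
go_straight(3.68): x += 3.68·cos θ, y += 3.68·sin θ → (-4.3094, 5.5356, 308.0000°)
turn_right(130.8°): centre at ρ to the right, rotate −130.8° → (-7.4894, -0.5994, 177.2000°)
turn_left(142.0°): centre at ρ to the left, rotate +142.0° → (-10.1581, -7.2714, 319.2000°)
go_straight(3.21): x += 3.21·cos θ, y += 3.21·sin θ → (-7.7281, -9.3689, 319.2000°)

(-7.7281, -9.3689, 319.2000°)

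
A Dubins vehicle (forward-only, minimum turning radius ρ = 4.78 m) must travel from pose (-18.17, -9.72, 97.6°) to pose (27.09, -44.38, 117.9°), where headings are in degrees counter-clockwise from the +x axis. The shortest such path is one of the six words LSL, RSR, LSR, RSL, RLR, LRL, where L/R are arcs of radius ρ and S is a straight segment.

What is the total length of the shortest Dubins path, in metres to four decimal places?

Let ψ = atan2(Δy, Δx) = atan2(-34.66, 45.26) = -37.4448° be the start→goal bearing.
Normalize: d = |goal − start| / ρ = 57.006870/4.78 = 11.926123, α = (θ_start − ψ) mod 360° = 135.0448° = 2.356977 rad, β = (θ_goal − ψ) mod 360° = 155.3448° = 2.711278 rad.
Common terms: sin α = 0.706554, cos α = -0.707660, sin β = 0.417156, cos β = -0.908835, cos(α−β) = 0.937889, d² = 142.232419. Work in radians in the unit-radius frame; every candidate has L = ρ·(t + p + q).
LSL: p² = 2 + d² − 2cos(α−β) + 2d(sin α − sin β) = 149.259412; p = √p² = 12.217177; φ = atan2(cos β − cos α, d + sin α − sin β) = -0.016467 rad; t = (φ − α) mod 2π = 3.909741 rad, q = (β − φ) mod 2π = 2.727746 rad → L = 4.78·(3.909741 + 12.217177 + 2.727746) = 4.78·18.854664 = 90.125294 m
RSR: p² = 2 + d² − 2cos(α−β) + 2d(sin β − sin α) = 135.453870; p = √p² = 11.638465; φ = atan2(cos α − cos β, d − sin α + sin β) = 0.017286 rad; t = (α − φ) mod 2π = 2.339690 rad, q = (φ − β) mod 2π = 3.589193 rad → L = 4.78·(2.339690 + 11.638465 + 3.589193) = 4.78·17.567349 = 83.971926 m
LSR: p² = d² − 2 + 2cos(α−β) + 2d(sin α + sin β) = 168.911207; p = √p² = 12.996584; φ = atan2(−cos α − cos β, d + sin α + sin β) − atan2(−2, p) = 0.275932 rad; t = (φ − α) mod 2π = 4.202141 rad, q = (φ − β) mod 2π = 3.847839 rad → L = 4.78·(4.202141 + 12.996584 + 3.847839) = 4.78·21.046564 = 100.602576 m
RSL: p² = d² − 2 + 2cos(α−β) − 2d(sin α + sin β) = 115.305187; p = √p² = 10.738025; φ = atan2(cos α + cos β, d − sin α − sin β) − atan2(2, p) = -0.332684 rad; t = (α − φ) mod 2π = 2.689660 rad, q = (β − φ) mod 2π = 3.043962 rad → L = 4.78·(2.689660 + 10.738025 + 3.043962) = 4.78·16.471648 = 78.734476 m
RLR: c = (6 − d² + 2cos(α−β) + 2d(sin α − sin β))/8 = -15.931734, |c| > 1 → infeasible
LRL: c = (6 − d² + 2cos(α−β) − 2d(sin α − sin β))/8 = -17.657427, |c| > 1 → infeasible
Shortest: RSL with L = 78.734476 m ≈ 78.7345 m

78.7345 m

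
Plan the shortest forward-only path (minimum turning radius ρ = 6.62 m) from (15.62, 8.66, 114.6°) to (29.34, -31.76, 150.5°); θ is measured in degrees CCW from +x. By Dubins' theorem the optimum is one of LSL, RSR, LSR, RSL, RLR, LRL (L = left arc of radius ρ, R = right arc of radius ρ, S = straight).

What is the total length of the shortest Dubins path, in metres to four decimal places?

76.4333 m

Let ψ = atan2(Δy, Δx) = atan2(-40.42, 13.72) = -71.2509° be the start→goal bearing.
Normalize: d = |goal − start| / ρ = 42.685065/6.62 = 6.447895, α = (θ_start − ψ) mod 360° = 185.8509° = 3.243711 rad, β = (θ_goal − ψ) mod 360° = 221.7509° = 3.870284 rad.
Common terms: sin α = -0.101941, cos α = -0.994790, sin β = -0.665894, cos β = -0.746046, cos(α−β) = 0.810042, d² = 41.575351. Work in radians in the unit-radius frame; every candidate has L = ρ·(t + p + q).
LSL: p² = 2 + d² − 2cos(α−β) + 2d(sin α − sin β) = 49.227889; p = √p² = 7.016259; φ = atan2(cos β − cos α, d + sin α − sin β) = 0.035460 rad; t = (φ − α) mod 2π = 3.074934 rad, q = (β − φ) mod 2π = 3.834824 rad → L = 6.62·(3.074934 + 7.016259 + 3.834824) = 6.62·13.926017 = 92.190235 m
RSR: p² = 2 + d² − 2cos(α−β) + 2d(sin β − sin α) = 34.682646; p = √p² = 5.889197; φ = atan2(cos α − cos β, d − sin α + sin β) = -0.042250 rad; t = (α − φ) mod 2π = 3.285961 rad, q = (φ − β) mod 2π = 2.370651 rad → L = 6.62·(3.285961 + 5.889197 + 2.370651) = 6.62·11.545810 = 76.433259 m
LSR: p² = d² − 2 + 2cos(α−β) + 2d(sin α + sin β) = 31.293598; p = √p² = 5.594068; φ = atan2(−cos α − cos β, d + sin α + sin β) − atan2(−2, p) = 0.640753 rad; t = (φ − α) mod 2π = 3.680227 rad, q = (φ − β) mod 2π = 3.053654 rad → L = 6.62·(3.680227 + 5.594068 + 3.053654) = 6.62·12.327949 = 81.611025 m
RSL: p² = d² − 2 + 2cos(α−β) − 2d(sin α + sin β) = 51.097270; p = √p² = 7.148235; φ = atan2(cos α + cos β, d − sin α − sin β) − atan2(2, p) = -0.509545 rad; t = (α − φ) mod 2π = 3.753256 rad, q = (β − φ) mod 2π = 4.379829 rad → L = 6.62·(3.753256 + 7.148235 + 4.379829) = 6.62·15.281321 = 101.162346 m
RLR: c = (6 − d² + 2cos(α−β) + 2d(sin α − sin β))/8 = -3.335331, |c| > 1 → infeasible
LRL: c = (6 − d² + 2cos(α−β) − 2d(sin α − sin β))/8 = -5.153486, |c| > 1 → infeasible
Shortest: RSR with L = 76.433259 m ≈ 76.4333 m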